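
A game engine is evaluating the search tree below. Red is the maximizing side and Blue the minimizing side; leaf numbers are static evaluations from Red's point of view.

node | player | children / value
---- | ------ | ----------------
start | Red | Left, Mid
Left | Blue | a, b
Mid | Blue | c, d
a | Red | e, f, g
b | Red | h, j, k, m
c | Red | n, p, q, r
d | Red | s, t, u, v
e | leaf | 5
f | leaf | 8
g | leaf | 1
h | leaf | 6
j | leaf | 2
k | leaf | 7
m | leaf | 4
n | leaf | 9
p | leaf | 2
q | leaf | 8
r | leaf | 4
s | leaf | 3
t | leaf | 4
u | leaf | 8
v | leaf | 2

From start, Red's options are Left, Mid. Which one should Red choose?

a (Red): max(5, 8, 1) = 8
b (Red): max(6, 2, 7, 4) = 7
Left (Blue): min(8, 7) = 7
c (Red): max(9, 2, 8, 4) = 9
d (Red): max(3, 4, 8, 2) = 8
Mid (Blue): min(9, 8) = 8
start (Red): max(7, 8) = 8
Red at start wants the highest of {Left=7, Mid=8}, so chooses Mid.

Mid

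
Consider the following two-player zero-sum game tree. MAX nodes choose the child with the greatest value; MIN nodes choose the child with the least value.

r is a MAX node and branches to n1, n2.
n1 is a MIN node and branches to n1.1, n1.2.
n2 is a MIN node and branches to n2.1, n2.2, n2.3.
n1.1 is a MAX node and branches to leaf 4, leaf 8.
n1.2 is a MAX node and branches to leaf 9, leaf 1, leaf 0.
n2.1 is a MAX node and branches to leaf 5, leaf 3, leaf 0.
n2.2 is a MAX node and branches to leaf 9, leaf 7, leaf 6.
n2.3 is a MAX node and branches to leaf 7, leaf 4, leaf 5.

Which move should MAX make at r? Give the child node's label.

n1

n1.1 (MAX): max(4, 8) = 8
n1.2 (MAX): max(9, 1, 0) = 9
n1 (MIN): min(8, 9) = 8
n2.1 (MAX): max(5, 3, 0) = 5
n2.2 (MAX): max(9, 7, 6) = 9
n2.3 (MAX): max(7, 4, 5) = 7
n2 (MIN): min(5, 9, 7) = 5
r (MAX): max(8, 5) = 8
MAX at r wants the highest of {n1=8, n2=5}, so chooses n1.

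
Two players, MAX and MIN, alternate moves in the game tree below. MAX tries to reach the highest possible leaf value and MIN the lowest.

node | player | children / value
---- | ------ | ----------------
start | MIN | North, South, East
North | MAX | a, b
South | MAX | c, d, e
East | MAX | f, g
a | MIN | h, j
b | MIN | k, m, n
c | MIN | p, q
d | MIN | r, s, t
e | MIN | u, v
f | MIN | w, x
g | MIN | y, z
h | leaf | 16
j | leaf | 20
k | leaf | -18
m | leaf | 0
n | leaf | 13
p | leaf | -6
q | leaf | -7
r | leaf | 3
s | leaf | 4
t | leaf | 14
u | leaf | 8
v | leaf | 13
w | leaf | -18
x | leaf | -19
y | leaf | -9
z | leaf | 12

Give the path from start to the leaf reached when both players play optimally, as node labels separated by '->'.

a (MIN): min(16, 20) = 16
b (MIN): min(-18, 0, 13) = -18
North (MAX): max(16, -18) = 16
c (MIN): min(-6, -7) = -7
d (MIN): min(3, 4, 14) = 3
e (MIN): min(8, 13) = 8
South (MAX): max(-7, 3, 8) = 8
f (MIN): min(-18, -19) = -19
g (MIN): min(-9, 12) = -9
East (MAX): max(-19, -9) = -9
start (MIN): min(16, 8, -9) = -9
At start, MIN picks East (lowest: -9).
At East, MAX picks g (highest: -9).
At g, MIN picks y (lowest: -9).
Terminal value -9.

start -> East -> g -> y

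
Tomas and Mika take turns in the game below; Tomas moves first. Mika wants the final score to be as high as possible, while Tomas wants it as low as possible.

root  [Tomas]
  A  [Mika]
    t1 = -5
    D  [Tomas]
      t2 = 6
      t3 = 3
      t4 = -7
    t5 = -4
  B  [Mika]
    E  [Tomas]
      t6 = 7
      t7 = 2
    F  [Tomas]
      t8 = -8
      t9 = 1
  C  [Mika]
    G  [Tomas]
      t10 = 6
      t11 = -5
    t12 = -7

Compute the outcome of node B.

E (Tomas): min(7, 2) = 2
F (Tomas): min(-8, 1) = -8
B (Mika): max(2, -8) = 2

2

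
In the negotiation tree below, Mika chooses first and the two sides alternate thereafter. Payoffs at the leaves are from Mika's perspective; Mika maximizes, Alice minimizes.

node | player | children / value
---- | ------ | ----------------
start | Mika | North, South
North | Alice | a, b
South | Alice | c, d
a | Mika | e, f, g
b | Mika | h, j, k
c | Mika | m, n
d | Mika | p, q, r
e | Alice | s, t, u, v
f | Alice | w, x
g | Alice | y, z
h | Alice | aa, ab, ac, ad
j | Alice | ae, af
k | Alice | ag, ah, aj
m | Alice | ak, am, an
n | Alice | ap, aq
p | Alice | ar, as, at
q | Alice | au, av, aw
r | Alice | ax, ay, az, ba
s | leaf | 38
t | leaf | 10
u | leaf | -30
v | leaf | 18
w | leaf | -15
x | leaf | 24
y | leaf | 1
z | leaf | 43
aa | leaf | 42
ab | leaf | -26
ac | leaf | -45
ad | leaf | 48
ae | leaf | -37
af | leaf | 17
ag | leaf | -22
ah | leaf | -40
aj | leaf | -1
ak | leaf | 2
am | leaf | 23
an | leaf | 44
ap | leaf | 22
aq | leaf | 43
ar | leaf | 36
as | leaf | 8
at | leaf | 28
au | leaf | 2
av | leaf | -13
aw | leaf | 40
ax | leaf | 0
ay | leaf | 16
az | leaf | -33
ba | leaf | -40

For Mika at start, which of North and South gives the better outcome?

South

e (Alice): min(38, 10, -30, 18) = -30
f (Alice): min(-15, 24) = -15
g (Alice): min(1, 43) = 1
a (Mika): max(-30, -15, 1) = 1
h (Alice): min(42, -26, -45, 48) = -45
j (Alice): min(-37, 17) = -37
k (Alice): min(-22, -40, -1) = -40
b (Mika): max(-45, -37, -40) = -37
North (Alice): min(1, -37) = -37
m (Alice): min(2, 23, 44) = 2
n (Alice): min(22, 43) = 22
c (Mika): max(2, 22) = 22
p (Alice): min(36, 8, 28) = 8
q (Alice): min(2, -13, 40) = -13
r (Alice): min(0, 16, -33, -40) = -40
d (Mika): max(8, -13, -40) = 8
South (Alice): min(22, 8) = 8
Mika prefers the higher value; North=-37, South=8. South is better since 8 > -37.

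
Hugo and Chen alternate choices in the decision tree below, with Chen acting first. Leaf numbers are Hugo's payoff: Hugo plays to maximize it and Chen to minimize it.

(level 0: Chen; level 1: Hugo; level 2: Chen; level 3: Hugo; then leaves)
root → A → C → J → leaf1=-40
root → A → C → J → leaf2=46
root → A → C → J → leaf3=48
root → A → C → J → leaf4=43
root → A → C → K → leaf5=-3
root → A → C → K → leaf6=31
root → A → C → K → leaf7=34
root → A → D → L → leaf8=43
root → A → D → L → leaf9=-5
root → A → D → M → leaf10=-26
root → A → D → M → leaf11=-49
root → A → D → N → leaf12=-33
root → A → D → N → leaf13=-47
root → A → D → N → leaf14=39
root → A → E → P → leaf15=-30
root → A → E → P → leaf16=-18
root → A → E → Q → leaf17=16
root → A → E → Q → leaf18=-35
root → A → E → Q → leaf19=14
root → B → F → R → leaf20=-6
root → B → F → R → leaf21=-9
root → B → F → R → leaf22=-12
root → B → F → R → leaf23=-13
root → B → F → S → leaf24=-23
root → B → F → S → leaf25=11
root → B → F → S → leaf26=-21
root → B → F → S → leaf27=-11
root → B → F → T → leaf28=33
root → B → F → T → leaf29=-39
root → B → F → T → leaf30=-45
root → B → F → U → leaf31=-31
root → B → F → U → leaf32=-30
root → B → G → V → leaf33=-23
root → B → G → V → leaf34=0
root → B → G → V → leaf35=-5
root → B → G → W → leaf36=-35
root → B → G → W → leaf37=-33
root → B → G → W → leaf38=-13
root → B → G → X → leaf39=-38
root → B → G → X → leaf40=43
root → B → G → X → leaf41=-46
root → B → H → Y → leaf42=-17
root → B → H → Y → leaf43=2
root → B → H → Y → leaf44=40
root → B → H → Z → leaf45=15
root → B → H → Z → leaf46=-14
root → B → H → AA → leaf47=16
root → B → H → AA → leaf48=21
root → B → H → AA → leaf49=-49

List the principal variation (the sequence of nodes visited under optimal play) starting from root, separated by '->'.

J (Hugo): max(-40, 46, 48, 43) = 48
K (Hugo): max(-3, 31, 34) = 34
C (Chen): min(48, 34) = 34
L (Hugo): max(43, -5) = 43
M (Hugo): max(-26, -49) = -26
N (Hugo): max(-33, -47, 39) = 39
D (Chen): min(43, -26, 39) = -26
P (Hugo): max(-30, -18) = -18
Q (Hugo): max(16, -35, 14) = 16
E (Chen): min(-18, 16) = -18
A (Hugo): max(34, -26, -18) = 34
R (Hugo): max(-6, -9, -12, -13) = -6
S (Hugo): max(-23, 11, -21, -11) = 11
T (Hugo): max(33, -39, -45) = 33
U (Hugo): max(-31, -30) = -30
F (Chen): min(-6, 11, 33, -30) = -30
V (Hugo): max(-23, 0, -5) = 0
W (Hugo): max(-35, -33, -13) = -13
X (Hugo): max(-38, 43, -46) = 43
G (Chen): min(0, -13, 43) = -13
Y (Hugo): max(-17, 2, 40) = 40
Z (Hugo): max(15, -14) = 15
AA (Hugo): max(16, 21, -49) = 21
H (Chen): min(40, 15, 21) = 15
B (Hugo): max(-30, -13, 15) = 15
root (Chen): min(34, 15) = 15
At root, Chen picks B (lowest: 15).
At B, Hugo picks H (highest: 15).
At H, Chen picks Z (lowest: 15).
At Z, Hugo picks leaf45 (highest: 15).
Terminal value 15.

root -> B -> H -> Z -> leaf45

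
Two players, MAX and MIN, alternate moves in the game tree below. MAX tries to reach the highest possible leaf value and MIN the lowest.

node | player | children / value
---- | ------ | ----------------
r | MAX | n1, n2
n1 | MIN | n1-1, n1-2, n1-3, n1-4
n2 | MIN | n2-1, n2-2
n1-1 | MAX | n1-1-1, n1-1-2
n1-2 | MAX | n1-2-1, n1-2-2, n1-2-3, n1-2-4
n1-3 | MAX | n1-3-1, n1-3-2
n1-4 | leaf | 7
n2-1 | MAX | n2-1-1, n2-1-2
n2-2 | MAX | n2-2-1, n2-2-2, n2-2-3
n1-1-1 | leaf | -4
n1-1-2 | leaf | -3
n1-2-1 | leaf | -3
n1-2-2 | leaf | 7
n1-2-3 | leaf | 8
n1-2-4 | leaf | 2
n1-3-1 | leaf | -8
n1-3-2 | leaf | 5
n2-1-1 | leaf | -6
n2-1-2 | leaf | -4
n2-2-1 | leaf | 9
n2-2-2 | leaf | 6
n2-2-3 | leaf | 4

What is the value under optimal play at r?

-3

n1-1 (MAX): max(-4, -3) = -3
n1-2 (MAX): max(-3, 7, 8, 2) = 8
n1-3 (MAX): max(-8, 5) = 5
n1 (MIN): min(-3, 8, 5, 7) = -3
n2-1 (MAX): max(-6, -4) = -4
n2-2 (MAX): max(9, 6, 4) = 9
n2 (MIN): min(-4, 9) = -4
r (MAX): max(-3, -4) = -3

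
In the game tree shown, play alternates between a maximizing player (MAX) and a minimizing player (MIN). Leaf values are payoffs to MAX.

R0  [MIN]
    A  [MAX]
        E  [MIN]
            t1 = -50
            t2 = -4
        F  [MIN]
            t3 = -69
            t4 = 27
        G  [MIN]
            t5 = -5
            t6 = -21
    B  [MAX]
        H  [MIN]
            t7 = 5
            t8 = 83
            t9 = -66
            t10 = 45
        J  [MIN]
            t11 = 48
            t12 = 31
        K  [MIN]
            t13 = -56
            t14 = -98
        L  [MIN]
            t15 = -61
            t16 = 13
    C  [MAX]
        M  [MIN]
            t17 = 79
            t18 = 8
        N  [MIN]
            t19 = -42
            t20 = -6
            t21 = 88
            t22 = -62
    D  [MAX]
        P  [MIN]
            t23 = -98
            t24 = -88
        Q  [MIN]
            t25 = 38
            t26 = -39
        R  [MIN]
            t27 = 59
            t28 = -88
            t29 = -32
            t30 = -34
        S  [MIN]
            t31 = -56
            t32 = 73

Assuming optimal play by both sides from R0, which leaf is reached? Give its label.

t26

E (MIN): min(-50, -4) = -50
F (MIN): min(-69, 27) = -69
G (MIN): min(-5, -21) = -21
A (MAX): max(-50, -69, -21) = -21
H (MIN): min(5, 83, -66, 45) = -66
J (MIN): min(48, 31) = 31
K (MIN): min(-56, -98) = -98
L (MIN): min(-61, 13) = -61
B (MAX): max(-66, 31, -98, -61) = 31
M (MIN): min(79, 8) = 8
N (MIN): min(-42, -6, 88, -62) = -62
C (MAX): max(8, -62) = 8
P (MIN): min(-98, -88) = -98
Q (MIN): min(38, -39) = -39
R (MIN): min(59, -88, -32, -34) = -88
S (MIN): min(-56, 73) = -56
D (MAX): max(-98, -39, -88, -56) = -39
R0 (MIN): min(-21, 31, 8, -39) = -39
At R0, MIN picks D (lowest: -39).
At D, MAX picks Q (highest: -39).
At Q, MIN picks t26 (lowest: -39).
Terminal value -39.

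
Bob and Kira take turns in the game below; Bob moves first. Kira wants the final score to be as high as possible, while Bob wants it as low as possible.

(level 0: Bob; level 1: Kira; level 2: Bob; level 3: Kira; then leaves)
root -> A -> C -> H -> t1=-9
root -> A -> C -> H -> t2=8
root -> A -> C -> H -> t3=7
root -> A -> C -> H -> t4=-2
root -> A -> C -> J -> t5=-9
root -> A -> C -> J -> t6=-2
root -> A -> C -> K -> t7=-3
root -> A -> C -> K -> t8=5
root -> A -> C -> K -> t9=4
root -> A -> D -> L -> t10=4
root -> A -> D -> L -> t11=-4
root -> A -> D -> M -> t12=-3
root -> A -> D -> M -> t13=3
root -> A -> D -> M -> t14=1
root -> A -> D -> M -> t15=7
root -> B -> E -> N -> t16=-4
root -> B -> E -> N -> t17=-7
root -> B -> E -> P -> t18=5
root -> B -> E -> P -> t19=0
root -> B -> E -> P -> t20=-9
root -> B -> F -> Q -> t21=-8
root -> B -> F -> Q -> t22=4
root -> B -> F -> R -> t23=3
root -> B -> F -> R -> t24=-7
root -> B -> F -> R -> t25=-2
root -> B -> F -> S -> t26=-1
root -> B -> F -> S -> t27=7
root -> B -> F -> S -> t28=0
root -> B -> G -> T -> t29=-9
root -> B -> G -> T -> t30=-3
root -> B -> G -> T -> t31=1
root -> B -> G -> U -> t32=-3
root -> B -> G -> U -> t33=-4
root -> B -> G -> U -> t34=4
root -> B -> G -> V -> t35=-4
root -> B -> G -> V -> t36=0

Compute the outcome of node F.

Q (Kira): max(-8, 4) = 4
R (Kira): max(3, -7, -2) = 3
S (Kira): max(-1, 7, 0) = 7
F (Bob): min(4, 3, 7) = 3

3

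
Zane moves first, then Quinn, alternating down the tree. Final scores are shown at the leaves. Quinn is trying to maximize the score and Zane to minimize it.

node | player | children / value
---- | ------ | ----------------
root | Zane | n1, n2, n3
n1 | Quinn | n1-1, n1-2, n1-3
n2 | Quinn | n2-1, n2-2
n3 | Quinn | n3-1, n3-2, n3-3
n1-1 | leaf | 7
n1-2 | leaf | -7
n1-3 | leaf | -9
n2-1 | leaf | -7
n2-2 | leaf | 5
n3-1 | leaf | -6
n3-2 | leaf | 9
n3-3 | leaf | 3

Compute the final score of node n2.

5

n2 (Quinn): max(-7, 5) = 5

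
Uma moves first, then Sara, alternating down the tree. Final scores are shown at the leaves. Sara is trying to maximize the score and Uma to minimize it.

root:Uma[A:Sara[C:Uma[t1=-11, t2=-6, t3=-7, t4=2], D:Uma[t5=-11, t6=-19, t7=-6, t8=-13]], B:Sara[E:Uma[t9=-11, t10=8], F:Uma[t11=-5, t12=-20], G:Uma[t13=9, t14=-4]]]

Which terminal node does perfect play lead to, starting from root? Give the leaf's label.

C (Uma): min(-11, -6, -7, 2) = -11
D (Uma): min(-11, -19, -6, -13) = -19
A (Sara): max(-11, -19) = -11
E (Uma): min(-11, 8) = -11
F (Uma): min(-5, -20) = -20
G (Uma): min(9, -4) = -4
B (Sara): max(-11, -20, -4) = -4
root (Uma): min(-11, -4) = -11
At root, Uma picks A (lowest: -11).
At A, Sara picks C (highest: -11).
At C, Uma picks t1 (lowest: -11).
Terminal value -11.

t1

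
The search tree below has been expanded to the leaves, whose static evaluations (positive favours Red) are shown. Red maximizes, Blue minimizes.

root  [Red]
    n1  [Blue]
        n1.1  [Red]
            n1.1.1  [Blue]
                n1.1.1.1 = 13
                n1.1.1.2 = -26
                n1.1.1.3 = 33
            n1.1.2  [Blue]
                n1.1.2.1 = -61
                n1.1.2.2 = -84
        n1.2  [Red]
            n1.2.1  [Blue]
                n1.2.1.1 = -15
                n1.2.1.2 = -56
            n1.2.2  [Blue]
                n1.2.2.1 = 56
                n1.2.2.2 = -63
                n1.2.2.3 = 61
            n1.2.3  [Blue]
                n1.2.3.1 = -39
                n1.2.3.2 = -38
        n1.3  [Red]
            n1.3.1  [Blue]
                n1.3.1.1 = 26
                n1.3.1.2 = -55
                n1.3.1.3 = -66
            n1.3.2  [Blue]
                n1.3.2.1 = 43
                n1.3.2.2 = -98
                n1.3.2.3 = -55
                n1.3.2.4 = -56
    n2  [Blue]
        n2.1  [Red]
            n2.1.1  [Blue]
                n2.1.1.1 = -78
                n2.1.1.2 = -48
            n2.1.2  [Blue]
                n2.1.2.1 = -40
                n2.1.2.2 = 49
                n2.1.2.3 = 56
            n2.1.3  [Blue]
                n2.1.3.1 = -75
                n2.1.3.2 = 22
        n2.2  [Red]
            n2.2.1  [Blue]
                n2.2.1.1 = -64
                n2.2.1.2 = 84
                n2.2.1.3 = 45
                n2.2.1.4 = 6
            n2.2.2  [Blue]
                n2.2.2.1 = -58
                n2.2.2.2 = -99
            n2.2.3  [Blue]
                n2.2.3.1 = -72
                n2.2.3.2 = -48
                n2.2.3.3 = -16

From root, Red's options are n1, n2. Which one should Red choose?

n2

n1.1.1 (Blue): min(13, -26, 33) = -26
n1.1.2 (Blue): min(-61, -84) = -84
n1.1 (Red): max(-26, -84) = -26
n1.2.1 (Blue): min(-15, -56) = -56
n1.2.2 (Blue): min(56, -63, 61) = -63
n1.2.3 (Blue): min(-39, -38) = -39
n1.2 (Red): max(-56, -63, -39) = -39
n1.3.1 (Blue): min(26, -55, -66) = -66
n1.3.2 (Blue): min(43, -98, -55, -56) = -98
n1.3 (Red): max(-66, -98) = -66
n1 (Blue): min(-26, -39, -66) = -66
n2.1.1 (Blue): min(-78, -48) = -78
n2.1.2 (Blue): min(-40, 49, 56) = -40
n2.1.3 (Blue): min(-75, 22) = -75
n2.1 (Red): max(-78, -40, -75) = -40
n2.2.1 (Blue): min(-64, 84, 45, 6) = -64
n2.2.2 (Blue): min(-58, -99) = -99
n2.2.3 (Blue): min(-72, -48, -16) = -72
n2.2 (Red): max(-64, -99, -72) = -64
n2 (Blue): min(-40, -64) = -64
root (Red): max(-66, -64) = -64
Red at root wants the highest of {n1=-66, n2=-64}, so chooses n2.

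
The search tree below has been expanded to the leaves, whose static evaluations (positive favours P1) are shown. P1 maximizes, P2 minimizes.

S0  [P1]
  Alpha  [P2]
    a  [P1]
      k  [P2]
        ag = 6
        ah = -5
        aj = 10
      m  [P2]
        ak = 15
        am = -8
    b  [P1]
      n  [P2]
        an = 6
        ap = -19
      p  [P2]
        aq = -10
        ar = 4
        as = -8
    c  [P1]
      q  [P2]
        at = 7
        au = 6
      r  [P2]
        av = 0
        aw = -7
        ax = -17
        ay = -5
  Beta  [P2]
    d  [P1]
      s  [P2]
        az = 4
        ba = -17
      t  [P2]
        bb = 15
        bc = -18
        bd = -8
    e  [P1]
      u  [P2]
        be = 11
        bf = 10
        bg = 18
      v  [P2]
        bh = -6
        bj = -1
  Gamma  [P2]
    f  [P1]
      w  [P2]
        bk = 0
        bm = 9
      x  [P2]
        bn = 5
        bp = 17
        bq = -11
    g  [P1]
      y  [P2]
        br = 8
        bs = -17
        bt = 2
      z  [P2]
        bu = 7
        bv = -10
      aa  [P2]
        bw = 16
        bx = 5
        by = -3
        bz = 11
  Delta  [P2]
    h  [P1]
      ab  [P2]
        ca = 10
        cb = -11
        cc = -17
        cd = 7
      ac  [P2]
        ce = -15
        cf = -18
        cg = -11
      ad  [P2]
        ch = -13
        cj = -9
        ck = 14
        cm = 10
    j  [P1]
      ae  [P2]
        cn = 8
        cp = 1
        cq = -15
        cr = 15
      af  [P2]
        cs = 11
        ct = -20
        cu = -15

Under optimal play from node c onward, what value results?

q (P2): min(7, 6) = 6
r (P2): min(0, -7, -17, -5) = -17
c (P1): max(6, -17) = 6

6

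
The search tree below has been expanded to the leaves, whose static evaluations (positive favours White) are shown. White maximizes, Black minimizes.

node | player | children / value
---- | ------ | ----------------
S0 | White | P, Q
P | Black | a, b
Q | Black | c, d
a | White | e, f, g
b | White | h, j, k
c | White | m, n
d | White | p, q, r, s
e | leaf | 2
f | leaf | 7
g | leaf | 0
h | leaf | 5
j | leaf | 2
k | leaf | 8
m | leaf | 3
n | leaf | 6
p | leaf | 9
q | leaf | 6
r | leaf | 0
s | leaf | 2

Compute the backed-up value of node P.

7

a (White): max(2, 7, 0) = 7
b (White): max(5, 2, 8) = 8
P (Black): min(7, 8) = 7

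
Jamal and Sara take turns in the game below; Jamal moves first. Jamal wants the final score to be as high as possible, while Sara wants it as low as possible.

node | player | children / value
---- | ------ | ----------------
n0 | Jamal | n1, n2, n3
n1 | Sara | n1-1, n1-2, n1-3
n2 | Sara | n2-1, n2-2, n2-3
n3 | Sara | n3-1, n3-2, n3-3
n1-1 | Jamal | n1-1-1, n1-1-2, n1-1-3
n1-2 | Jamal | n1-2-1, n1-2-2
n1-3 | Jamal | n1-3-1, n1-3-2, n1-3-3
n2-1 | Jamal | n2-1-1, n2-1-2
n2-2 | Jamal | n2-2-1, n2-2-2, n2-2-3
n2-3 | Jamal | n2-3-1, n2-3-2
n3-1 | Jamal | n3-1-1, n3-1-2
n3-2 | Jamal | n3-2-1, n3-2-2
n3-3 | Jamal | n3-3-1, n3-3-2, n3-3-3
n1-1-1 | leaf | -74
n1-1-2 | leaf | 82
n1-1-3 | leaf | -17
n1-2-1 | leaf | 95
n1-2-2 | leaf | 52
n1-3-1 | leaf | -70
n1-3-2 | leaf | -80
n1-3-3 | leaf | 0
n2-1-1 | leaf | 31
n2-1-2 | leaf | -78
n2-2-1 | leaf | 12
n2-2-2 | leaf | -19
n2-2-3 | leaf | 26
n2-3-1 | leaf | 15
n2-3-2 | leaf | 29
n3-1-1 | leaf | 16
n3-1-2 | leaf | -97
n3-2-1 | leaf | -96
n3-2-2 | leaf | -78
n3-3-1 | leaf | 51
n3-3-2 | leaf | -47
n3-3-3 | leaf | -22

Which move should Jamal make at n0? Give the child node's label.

n2

n1-1 (Jamal): max(-74, 82, -17) = 82
n1-2 (Jamal): max(95, 52) = 95
n1-3 (Jamal): max(-70, -80, 0) = 0
n1 (Sara): min(82, 95, 0) = 0
n2-1 (Jamal): max(31, -78) = 31
n2-2 (Jamal): max(12, -19, 26) = 26
n2-3 (Jamal): max(15, 29) = 29
n2 (Sara): min(31, 26, 29) = 26
n3-1 (Jamal): max(16, -97) = 16
n3-2 (Jamal): max(-96, -78) = -78
n3-3 (Jamal): max(51, -47, -22) = 51
n3 (Sara): min(16, -78, 51) = -78
n0 (Jamal): max(0, 26, -78) = 26
Jamal at n0 wants the highest of {n1=0, n2=26, n3=-78}, so chooses n2.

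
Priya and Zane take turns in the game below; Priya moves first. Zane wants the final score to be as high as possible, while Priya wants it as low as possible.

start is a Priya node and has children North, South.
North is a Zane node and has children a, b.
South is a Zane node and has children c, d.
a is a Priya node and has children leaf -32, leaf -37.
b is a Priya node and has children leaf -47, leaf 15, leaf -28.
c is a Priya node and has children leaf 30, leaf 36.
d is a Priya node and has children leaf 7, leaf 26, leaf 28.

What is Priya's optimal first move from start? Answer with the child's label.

a (Priya): min(-32, -37) = -37
b (Priya): min(-47, 15, -28) = -47
North (Zane): max(-37, -47) = -37
c (Priya): min(30, 36) = 30
d (Priya): min(7, 26, 28) = 7
South (Zane): max(30, 7) = 30
start (Priya): min(-37, 30) = -37
Priya at start wants the lowest of {North=-37, South=30}, so chooses North.

North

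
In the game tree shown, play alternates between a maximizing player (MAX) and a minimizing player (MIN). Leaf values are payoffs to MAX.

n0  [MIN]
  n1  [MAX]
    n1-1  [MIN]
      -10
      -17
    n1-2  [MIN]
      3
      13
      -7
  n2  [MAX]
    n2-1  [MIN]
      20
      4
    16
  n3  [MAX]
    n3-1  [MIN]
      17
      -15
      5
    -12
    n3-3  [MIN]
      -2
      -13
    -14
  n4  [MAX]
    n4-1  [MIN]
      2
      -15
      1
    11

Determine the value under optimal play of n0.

-12

n1-1 (MIN): min(-10, -17) = -17
n1-2 (MIN): min(3, 13, -7) = -7
n1 (MAX): max(-17, -7) = -7
n2-1 (MIN): min(20, 4) = 4
n2 (MAX): max(4, 16) = 16
n3-1 (MIN): min(17, -15, 5) = -15
n3-3 (MIN): min(-2, -13) = -13
n3 (MAX): max(-15, -12, -13, -14) = -12
n4-1 (MIN): min(2, -15, 1) = -15
n4 (MAX): max(-15, 11) = 11
n0 (MIN): min(-7, 16, -12, 11) = -12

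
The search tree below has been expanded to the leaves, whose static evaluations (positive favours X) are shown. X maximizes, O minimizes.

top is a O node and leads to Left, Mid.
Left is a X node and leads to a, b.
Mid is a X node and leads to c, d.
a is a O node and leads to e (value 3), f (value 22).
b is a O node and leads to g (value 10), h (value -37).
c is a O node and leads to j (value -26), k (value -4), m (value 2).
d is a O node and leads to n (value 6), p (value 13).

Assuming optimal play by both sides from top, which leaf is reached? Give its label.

e

a (O): min(3, 22) = 3
b (O): min(10, -37) = -37
Left (X): max(3, -37) = 3
c (O): min(-26, -4, 2) = -26
d (O): min(6, 13) = 6
Mid (X): max(-26, 6) = 6
top (O): min(3, 6) = 3
At top, O picks Left (lowest: 3).
At Left, X picks a (highest: 3).
At a, O picks e (lowest: 3).
Terminal value 3.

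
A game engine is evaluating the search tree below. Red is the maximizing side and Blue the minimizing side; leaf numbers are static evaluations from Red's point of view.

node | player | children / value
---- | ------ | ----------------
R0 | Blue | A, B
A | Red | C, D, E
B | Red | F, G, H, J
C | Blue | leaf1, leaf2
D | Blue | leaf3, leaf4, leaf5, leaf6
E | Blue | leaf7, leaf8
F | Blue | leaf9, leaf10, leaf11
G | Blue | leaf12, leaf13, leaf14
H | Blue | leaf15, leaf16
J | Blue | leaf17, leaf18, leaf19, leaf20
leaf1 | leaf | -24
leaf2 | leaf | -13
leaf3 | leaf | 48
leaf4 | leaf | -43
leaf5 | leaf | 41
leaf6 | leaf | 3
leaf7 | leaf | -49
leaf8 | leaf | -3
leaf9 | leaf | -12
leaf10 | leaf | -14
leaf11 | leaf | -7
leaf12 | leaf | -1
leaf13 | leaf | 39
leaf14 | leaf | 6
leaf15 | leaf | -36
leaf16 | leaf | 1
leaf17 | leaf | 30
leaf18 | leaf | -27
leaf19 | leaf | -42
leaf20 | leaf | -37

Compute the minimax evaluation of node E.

-49

E (Blue): min(-49, -3) = -49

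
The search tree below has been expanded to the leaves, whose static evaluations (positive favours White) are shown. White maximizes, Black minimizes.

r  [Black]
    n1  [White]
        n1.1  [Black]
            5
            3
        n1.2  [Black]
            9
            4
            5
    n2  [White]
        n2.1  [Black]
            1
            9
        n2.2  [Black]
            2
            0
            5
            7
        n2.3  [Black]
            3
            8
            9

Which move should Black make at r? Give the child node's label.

n2

n1.1 (Black): min(5, 3) = 3
n1.2 (Black): min(9, 4, 5) = 4
n1 (White): max(3, 4) = 4
n2.1 (Black): min(1, 9) = 1
n2.2 (Black): min(2, 0, 5, 7) = 0
n2.3 (Black): min(3, 8, 9) = 3
n2 (White): max(1, 0, 3) = 3
r (Black): min(4, 3) = 3
Black at r wants the lowest of {n1=4, n2=3}, so chooses n2.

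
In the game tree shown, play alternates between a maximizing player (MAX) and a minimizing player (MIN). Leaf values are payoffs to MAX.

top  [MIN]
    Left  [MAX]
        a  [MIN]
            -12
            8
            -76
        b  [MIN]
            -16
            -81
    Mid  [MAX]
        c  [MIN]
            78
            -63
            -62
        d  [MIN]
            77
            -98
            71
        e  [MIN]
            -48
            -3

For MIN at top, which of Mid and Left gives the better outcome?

Left

c (MIN): min(78, -63, -62) = -63
d (MIN): min(77, -98, 71) = -98
e (MIN): min(-48, -3) = -48
Mid (MAX): max(-63, -98, -48) = -48
a (MIN): min(-12, 8, -76) = -76
b (MIN): min(-16, -81) = -81
Left (MAX): max(-76, -81) = -76
MIN prefers the lower value; Mid=-48, Left=-76. Left is better since -76 < -48.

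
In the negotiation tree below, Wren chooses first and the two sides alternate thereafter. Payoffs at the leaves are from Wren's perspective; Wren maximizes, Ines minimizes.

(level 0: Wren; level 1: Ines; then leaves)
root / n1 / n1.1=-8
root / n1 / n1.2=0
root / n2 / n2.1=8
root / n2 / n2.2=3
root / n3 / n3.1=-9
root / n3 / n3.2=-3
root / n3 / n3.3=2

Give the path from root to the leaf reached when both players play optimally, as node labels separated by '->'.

root -> n2 -> n2.2

n1 (Ines): min(-8, 0) = -8
n2 (Ines): min(8, 3) = 3
n3 (Ines): min(-9, -3, 2) = -9
root (Wren): max(-8, 3, -9) = 3
At root, Wren picks n2 (highest: 3).
At n2, Ines picks n2.2 (lowest: 3).
Terminal value 3.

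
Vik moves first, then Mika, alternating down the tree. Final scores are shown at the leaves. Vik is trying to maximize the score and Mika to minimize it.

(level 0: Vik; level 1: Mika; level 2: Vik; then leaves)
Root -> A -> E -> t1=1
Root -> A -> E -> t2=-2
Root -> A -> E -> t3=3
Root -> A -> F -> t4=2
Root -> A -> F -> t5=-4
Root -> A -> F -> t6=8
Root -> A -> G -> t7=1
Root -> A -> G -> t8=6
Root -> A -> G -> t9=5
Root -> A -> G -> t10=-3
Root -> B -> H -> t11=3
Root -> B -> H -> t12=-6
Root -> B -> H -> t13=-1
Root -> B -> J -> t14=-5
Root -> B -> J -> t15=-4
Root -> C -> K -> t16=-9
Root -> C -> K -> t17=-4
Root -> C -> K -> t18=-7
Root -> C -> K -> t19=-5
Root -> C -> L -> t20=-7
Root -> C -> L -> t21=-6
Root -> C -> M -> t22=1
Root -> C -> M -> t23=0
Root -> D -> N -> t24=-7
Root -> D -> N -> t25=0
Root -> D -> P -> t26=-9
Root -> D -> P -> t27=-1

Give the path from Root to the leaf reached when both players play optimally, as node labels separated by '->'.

E (Vik): max(1, -2, 3) = 3
F (Vik): max(2, -4, 8) = 8
G (Vik): max(1, 6, 5, -3) = 6
A (Mika): min(3, 8, 6) = 3
H (Vik): max(3, -6, -1) = 3
J (Vik): max(-5, -4) = -4
B (Mika): min(3, -4) = -4
K (Vik): max(-9, -4, -7, -5) = -4
L (Vik): max(-7, -6) = -6
M (Vik): max(1, 0) = 1
C (Mika): min(-4, -6, 1) = -6
N (Vik): max(-7, 0) = 0
P (Vik): max(-9, -1) = -1
D (Mika): min(0, -1) = -1
Root (Vik): max(3, -4, -6, -1) = 3
At Root, Vik picks A (highest: 3).
At A, Mika picks E (lowest: 3).
At E, Vik picks t3 (highest: 3).
Terminal value 3.

Root -> A -> E -> t3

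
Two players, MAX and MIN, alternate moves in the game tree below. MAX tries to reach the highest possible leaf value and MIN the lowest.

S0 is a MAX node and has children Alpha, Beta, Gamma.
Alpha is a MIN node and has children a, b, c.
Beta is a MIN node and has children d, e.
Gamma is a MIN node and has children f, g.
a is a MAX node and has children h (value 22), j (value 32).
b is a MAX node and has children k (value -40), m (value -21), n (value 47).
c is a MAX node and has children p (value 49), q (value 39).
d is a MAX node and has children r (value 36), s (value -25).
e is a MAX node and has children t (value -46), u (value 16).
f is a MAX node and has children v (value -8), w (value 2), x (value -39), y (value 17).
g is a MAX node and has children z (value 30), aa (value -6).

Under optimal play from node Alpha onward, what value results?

32

a (MAX): max(22, 32) = 32
b (MAX): max(-40, -21, 47) = 47
c (MAX): max(49, 39) = 49
Alpha (MIN): min(32, 47, 49) = 32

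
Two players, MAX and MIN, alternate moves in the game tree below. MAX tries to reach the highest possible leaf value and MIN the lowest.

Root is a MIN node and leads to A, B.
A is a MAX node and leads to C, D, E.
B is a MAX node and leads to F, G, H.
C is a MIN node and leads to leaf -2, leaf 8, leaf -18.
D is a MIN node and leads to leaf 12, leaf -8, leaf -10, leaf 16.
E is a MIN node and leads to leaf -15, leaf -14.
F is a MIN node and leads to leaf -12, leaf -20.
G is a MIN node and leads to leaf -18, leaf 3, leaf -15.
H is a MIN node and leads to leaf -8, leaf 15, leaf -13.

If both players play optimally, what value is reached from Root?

C (MIN): min(-2, 8, -18) = -18
D (MIN): min(12, -8, -10, 16) = -10
E (MIN): min(-15, -14) = -15
A (MAX): max(-18, -10, -15) = -10
F (MIN): min(-12, -20) = -20
G (MIN): min(-18, 3, -15) = -18
H (MIN): min(-8, 15, -13) = -13
B (MAX): max(-20, -18, -13) = -13
Root (MIN): min(-10, -13) = -13

-13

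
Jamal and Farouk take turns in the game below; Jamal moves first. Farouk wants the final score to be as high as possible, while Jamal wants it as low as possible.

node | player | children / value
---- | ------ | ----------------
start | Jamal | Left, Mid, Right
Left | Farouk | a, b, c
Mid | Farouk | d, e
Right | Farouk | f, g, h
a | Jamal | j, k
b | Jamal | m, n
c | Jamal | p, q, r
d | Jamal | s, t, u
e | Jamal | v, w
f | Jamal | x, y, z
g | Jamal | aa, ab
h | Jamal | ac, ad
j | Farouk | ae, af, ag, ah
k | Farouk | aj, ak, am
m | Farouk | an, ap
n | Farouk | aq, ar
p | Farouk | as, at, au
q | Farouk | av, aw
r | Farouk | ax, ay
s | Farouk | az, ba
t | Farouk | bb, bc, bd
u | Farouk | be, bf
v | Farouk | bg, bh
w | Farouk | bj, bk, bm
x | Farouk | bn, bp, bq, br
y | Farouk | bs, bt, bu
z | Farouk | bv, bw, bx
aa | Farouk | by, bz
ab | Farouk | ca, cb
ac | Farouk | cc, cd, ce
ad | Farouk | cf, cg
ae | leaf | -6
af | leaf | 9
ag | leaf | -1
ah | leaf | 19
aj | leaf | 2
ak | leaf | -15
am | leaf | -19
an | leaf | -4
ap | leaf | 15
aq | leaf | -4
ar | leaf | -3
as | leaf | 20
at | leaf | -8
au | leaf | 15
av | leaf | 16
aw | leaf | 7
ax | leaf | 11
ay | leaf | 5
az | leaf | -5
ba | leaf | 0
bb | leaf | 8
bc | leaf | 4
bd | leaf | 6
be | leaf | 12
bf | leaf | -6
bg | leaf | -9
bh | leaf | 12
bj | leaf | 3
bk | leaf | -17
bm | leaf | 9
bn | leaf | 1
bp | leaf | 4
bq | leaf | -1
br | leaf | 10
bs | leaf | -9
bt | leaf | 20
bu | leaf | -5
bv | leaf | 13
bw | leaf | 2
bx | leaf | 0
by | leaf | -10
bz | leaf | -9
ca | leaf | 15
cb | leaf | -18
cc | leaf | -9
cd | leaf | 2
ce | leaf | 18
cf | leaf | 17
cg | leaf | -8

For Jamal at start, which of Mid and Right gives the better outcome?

Mid

s (Farouk): max(-5, 0) = 0
t (Farouk): max(8, 4, 6) = 8
u (Farouk): max(12, -6) = 12
d (Jamal): min(0, 8, 12) = 0
v (Farouk): max(-9, 12) = 12
w (Farouk): max(3, -17, 9) = 9
e (Jamal): min(12, 9) = 9
Mid (Farouk): max(0, 9) = 9
x (Farouk): max(1, 4, -1, 10) = 10
y (Farouk): max(-9, 20, -5) = 20
z (Farouk): max(13, 2, 0) = 13
f (Jamal): min(10, 20, 13) = 10
aa (Farouk): max(-10, -9) = -9
ab (Farouk): max(15, -18) = 15
g (Jamal): min(-9, 15) = -9
ac (Farouk): max(-9, 2, 18) = 18
ad (Farouk): max(17, -8) = 17
h (Jamal): min(18, 17) = 17
Right (Farouk): max(10, -9, 17) = 17
Jamal prefers the lower value; Mid=9, Right=17. Mid is better since 9 < 17.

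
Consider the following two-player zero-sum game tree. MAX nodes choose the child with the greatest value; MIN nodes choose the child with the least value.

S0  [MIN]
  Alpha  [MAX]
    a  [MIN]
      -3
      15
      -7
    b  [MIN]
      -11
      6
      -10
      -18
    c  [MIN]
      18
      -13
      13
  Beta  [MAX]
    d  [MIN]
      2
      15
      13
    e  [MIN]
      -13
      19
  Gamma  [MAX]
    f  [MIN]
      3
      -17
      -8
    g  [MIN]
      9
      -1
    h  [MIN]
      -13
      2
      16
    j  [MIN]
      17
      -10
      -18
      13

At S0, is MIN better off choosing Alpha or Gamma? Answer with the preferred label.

a (MIN): min(-3, 15, -7) = -7
b (MIN): min(-11, 6, -10, -18) = -18
c (MIN): min(18, -13, 13) = -13
Alpha (MAX): max(-7, -18, -13) = -7
f (MIN): min(3, -17, -8) = -17
g (MIN): min(9, -1) = -1
h (MIN): min(-13, 2, 16) = -13
j (MIN): min(17, -10, -18, 13) = -18
Gamma (MAX): max(-17, -1, -13, -18) = -1
MIN prefers the lower value; Alpha=-7, Gamma=-1. Alpha is better since -7 < -1.

Alpha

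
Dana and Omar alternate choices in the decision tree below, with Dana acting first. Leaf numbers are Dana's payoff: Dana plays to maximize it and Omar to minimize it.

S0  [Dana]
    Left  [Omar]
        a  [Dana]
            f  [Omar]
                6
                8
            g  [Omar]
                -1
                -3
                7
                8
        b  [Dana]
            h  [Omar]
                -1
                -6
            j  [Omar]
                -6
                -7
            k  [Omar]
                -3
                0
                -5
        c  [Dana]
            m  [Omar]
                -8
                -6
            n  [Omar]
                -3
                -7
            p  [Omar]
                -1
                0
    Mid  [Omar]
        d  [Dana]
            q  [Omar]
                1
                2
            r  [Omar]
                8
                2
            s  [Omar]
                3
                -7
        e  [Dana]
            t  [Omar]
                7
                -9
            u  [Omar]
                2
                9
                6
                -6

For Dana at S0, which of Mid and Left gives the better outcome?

Left

q (Omar): min(1, 2) = 1
r (Omar): min(8, 2) = 2
s (Omar): min(3, -7) = -7
d (Dana): max(1, 2, -7) = 2
t (Omar): min(7, -9) = -9
u (Omar): min(2, 9, 6, -6) = -6
e (Dana): max(-9, -6) = -6
Mid (Omar): min(2, -6) = -6
f (Omar): min(6, 8) = 6
g (Omar): min(-1, -3, 7, 8) = -3
a (Dana): max(6, -3) = 6
h (Omar): min(-1, -6) = -6
j (Omar): min(-6, -7) = -7
k (Omar): min(-3, 0, -5) = -5
b (Dana): max(-6, -7, -5) = -5
m (Omar): min(-8, -6) = -8
n (Omar): min(-3, -7) = -7
p (Omar): min(-1, 0) = -1
c (Dana): max(-8, -7, -1) = -1
Left (Omar): min(6, -5, -1) = -5
Dana prefers the higher value; Mid=-6, Left=-5. Left is better since -5 > -6.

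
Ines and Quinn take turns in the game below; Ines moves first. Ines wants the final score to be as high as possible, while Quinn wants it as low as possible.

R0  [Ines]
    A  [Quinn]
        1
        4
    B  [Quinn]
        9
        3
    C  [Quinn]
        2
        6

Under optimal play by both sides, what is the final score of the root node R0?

A (Quinn): min(1, 4) = 1
B (Quinn): min(9, 3) = 3
C (Quinn): min(2, 6) = 2
R0 (Ines): max(1, 3, 2) = 3

3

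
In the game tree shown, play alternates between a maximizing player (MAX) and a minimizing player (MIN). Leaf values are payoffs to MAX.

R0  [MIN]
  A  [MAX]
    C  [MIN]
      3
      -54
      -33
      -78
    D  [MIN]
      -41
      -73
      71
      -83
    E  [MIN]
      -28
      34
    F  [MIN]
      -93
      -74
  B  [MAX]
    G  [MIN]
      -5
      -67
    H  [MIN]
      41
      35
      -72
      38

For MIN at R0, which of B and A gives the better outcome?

B

G (MIN): min(-5, -67) = -67
H (MIN): min(41, 35, -72, 38) = -72
B (MAX): max(-67, -72) = -67
C (MIN): min(3, -54, -33, -78) = -78
D (MIN): min(-41, -73, 71, -83) = -83
E (MIN): min(-28, 34) = -28
F (MIN): min(-93, -74) = -93
A (MAX): max(-78, -83, -28, -93) = -28
MIN prefers the lower value; B=-67, A=-28. B is better since -67 < -28.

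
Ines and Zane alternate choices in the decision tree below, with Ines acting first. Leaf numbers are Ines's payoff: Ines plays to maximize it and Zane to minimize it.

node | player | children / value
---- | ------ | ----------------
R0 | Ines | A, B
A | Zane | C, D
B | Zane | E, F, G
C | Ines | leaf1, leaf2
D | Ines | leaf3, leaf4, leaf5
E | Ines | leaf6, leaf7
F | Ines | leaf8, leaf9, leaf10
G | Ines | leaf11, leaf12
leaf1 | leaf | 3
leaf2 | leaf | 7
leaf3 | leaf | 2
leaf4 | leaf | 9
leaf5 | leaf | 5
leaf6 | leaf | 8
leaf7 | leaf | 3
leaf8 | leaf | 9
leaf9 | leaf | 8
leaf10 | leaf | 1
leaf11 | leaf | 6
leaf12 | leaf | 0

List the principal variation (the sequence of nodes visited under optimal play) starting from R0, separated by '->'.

C (Ines): max(3, 7) = 7
D (Ines): max(2, 9, 5) = 9
A (Zane): min(7, 9) = 7
E (Ines): max(8, 3) = 8
F (Ines): max(9, 8, 1) = 9
G (Ines): max(6, 0) = 6
B (Zane): min(8, 9, 6) = 6
R0 (Ines): max(7, 6) = 7
At R0, Ines picks A (highest: 7).
At A, Zane picks C (lowest: 7).
At C, Ines picks leaf2 (highest: 7).
Terminal value 7.

R0 -> A -> C -> leaf2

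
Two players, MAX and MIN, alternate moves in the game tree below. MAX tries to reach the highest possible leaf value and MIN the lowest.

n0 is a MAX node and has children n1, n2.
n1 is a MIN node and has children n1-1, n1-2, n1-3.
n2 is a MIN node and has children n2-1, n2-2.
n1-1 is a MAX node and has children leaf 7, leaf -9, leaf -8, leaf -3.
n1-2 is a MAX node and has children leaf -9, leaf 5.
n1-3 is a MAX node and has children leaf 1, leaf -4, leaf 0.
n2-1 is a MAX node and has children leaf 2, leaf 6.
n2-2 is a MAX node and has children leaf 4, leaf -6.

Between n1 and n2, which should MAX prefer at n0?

n1-1 (MAX): max(7, -9, -8, -3) = 7
n1-2 (MAX): max(-9, 5) = 5
n1-3 (MAX): max(1, -4, 0) = 1
n1 (MIN): min(7, 5, 1) = 1
n2-1 (MAX): max(2, 6) = 6
n2-2 (MAX): max(4, -6) = 4
n2 (MIN): min(6, 4) = 4
MAX prefers the higher value; n1=1, n2=4. n2 is better since 4 > 1.

n2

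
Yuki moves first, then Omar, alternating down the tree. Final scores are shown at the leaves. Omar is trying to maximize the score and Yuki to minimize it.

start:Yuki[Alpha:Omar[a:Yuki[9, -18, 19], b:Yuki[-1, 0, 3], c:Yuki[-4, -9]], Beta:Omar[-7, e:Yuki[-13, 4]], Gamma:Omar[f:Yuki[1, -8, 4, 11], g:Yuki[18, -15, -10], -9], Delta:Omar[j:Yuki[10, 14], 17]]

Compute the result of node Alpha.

-1

a (Yuki): min(9, -18, 19) = -18
b (Yuki): min(-1, 0, 3) = -1
c (Yuki): min(-4, -9) = -9
Alpha (Omar): max(-18, -1, -9) = -1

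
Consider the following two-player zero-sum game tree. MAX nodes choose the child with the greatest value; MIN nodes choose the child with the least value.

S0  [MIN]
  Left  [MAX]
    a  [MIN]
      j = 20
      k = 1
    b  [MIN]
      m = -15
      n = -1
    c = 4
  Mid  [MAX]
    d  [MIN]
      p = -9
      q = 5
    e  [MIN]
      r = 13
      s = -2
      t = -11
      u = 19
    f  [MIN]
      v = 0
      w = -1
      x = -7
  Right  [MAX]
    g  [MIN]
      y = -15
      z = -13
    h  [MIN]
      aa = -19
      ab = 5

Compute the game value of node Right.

-15

g (MIN): min(-15, -13) = -15
h (MIN): min(-19, 5) = -19
Right (MAX): max(-15, -19) = -15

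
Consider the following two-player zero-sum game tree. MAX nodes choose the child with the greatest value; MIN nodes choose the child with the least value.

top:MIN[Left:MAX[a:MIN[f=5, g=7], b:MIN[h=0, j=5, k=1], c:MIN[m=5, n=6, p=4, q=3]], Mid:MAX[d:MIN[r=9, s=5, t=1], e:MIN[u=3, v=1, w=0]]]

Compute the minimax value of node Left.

5

a (MIN): min(5, 7) = 5
b (MIN): min(0, 5, 1) = 0
c (MIN): min(5, 6, 4, 3) = 3
Left (MAX): max(5, 0, 3) = 5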